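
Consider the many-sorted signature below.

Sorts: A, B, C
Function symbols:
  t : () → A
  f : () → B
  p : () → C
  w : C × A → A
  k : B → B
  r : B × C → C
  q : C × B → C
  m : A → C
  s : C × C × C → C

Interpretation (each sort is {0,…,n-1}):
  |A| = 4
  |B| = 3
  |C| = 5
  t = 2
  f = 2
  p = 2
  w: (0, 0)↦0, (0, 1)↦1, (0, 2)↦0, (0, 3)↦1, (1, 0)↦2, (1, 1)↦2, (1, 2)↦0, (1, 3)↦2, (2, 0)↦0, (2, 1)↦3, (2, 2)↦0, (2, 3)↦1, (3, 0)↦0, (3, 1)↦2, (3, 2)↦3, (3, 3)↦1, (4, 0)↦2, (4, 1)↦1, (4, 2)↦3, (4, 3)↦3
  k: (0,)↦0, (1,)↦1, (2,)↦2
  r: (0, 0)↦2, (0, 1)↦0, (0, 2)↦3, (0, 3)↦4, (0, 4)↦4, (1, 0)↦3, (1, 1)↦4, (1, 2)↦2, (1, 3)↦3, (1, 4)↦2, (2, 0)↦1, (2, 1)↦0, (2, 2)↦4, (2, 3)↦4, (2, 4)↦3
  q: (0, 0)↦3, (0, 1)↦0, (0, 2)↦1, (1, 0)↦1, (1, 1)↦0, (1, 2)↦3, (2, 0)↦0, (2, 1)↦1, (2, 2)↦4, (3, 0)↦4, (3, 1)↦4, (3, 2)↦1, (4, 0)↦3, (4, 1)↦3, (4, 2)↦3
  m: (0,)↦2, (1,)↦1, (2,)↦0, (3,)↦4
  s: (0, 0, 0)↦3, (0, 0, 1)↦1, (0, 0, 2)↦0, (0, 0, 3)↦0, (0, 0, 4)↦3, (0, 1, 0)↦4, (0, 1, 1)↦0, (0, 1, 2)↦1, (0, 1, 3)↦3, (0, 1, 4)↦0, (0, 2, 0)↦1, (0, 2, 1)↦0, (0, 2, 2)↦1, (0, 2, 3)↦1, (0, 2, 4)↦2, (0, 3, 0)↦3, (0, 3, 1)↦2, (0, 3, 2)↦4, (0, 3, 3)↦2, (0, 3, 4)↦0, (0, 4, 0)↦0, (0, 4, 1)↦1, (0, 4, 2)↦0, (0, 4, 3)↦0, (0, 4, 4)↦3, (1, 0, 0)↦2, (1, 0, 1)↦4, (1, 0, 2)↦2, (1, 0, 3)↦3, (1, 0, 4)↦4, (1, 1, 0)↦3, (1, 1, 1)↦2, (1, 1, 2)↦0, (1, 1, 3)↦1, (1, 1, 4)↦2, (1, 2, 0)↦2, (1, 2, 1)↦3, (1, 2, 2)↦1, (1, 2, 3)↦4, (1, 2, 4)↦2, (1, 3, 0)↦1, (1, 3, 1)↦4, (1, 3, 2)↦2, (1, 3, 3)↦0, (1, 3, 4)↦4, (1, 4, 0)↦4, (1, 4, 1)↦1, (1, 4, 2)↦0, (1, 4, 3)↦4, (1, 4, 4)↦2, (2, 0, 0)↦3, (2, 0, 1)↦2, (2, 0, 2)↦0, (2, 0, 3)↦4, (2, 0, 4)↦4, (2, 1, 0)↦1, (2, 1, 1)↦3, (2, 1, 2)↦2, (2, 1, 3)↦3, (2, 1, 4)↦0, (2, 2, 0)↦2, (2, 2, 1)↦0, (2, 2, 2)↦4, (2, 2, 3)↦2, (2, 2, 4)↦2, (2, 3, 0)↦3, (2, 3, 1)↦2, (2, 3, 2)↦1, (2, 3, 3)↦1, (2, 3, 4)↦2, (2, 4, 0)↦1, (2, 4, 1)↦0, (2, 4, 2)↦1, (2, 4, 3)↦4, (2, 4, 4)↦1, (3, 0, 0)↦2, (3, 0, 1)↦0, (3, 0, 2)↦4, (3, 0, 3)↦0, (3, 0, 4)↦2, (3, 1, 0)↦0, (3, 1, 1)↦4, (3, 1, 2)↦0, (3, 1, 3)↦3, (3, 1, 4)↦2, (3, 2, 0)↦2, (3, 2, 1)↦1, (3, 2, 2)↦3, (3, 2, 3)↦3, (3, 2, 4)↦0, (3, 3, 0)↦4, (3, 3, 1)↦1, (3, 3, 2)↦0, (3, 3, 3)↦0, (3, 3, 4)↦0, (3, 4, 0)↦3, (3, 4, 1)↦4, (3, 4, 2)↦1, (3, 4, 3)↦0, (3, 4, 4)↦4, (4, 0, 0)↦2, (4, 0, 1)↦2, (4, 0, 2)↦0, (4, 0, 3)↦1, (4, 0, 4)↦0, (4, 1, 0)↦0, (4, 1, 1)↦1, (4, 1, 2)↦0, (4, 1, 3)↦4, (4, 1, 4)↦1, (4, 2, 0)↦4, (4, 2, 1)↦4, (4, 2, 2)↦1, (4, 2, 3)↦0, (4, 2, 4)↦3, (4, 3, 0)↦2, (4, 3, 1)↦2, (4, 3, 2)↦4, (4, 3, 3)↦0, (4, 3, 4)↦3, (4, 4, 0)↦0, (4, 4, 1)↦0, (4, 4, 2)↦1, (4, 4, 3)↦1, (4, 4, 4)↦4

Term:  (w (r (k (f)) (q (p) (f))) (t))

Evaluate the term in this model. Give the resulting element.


value = 3

  f = 2
  (k (f)) = k(2,) = 2
  p = 2
  f = 2
  (q (p) (f)) = q(2, 2) = 4
  (r (k (f)) (q (p) (f))) = r(2, 4) = 3
  t = 2
  (w (r (k (f)) (q (p) (f))) (t)) = w(3, 2) = 3


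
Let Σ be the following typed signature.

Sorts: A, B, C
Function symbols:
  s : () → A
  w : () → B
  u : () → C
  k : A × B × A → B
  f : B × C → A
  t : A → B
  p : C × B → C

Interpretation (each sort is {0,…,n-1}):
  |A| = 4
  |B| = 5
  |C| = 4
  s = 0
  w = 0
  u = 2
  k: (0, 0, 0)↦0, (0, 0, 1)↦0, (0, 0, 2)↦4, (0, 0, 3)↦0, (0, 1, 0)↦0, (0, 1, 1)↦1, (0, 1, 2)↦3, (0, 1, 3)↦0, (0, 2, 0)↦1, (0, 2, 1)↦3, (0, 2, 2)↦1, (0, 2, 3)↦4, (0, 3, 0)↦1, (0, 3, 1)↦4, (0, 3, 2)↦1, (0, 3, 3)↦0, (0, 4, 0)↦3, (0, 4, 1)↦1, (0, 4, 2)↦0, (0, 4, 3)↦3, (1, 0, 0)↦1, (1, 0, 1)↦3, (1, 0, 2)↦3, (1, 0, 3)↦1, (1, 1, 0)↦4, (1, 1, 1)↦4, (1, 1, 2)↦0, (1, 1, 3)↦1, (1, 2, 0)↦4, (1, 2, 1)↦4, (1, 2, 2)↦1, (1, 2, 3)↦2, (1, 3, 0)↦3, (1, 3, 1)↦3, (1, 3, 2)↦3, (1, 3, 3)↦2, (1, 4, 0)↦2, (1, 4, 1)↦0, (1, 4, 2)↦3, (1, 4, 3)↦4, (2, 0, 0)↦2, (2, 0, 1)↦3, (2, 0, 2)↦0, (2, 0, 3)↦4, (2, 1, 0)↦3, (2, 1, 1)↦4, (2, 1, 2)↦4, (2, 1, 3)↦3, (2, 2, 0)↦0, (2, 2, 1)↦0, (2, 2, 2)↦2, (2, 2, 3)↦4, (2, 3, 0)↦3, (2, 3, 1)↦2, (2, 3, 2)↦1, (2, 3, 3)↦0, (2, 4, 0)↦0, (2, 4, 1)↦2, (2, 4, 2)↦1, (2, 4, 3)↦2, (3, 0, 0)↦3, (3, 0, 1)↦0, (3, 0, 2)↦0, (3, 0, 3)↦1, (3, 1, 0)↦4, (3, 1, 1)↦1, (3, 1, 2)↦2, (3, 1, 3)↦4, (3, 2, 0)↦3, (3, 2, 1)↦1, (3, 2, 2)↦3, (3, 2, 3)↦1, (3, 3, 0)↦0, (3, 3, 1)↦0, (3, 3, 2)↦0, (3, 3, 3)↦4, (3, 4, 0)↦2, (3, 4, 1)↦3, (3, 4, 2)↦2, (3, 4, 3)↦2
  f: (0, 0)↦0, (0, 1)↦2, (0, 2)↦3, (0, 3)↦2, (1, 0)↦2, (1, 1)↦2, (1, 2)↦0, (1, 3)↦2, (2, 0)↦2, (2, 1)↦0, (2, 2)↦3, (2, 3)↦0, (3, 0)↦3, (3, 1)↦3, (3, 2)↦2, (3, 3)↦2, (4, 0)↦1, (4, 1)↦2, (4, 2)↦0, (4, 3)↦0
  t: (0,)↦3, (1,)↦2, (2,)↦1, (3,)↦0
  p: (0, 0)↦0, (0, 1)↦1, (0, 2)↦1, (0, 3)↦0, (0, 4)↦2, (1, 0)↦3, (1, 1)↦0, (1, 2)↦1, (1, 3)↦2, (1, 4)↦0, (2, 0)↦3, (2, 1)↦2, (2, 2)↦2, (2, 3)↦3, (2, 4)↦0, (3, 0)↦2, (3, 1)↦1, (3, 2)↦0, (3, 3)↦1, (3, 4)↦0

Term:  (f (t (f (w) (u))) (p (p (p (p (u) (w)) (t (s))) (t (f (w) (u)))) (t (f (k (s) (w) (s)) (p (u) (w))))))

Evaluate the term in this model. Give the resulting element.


  w = 0
  u = 2
  (f (w) (u)) = f(0, 2) = 3
  (t (f (w) (u))) = t(3,) = 0
  u = 2
  w = 0
  (p (u) (w)) = p(2, 0) = 3
  s = 0
  (t (s)) = t(0,) = 3
  (p (p (u) (w)) (t (s))) = p(3, 3) = 1
  w = 0
  u = 2
  (f (w) (u)) = f(0, 2) = 3
  (t (f (w) (u))) = t(3,) = 0
  (p (p (p (u) (w)) (t (s))) (t (f (w) (u)))) = p(1, 0) = 3
  s = 0
  w = 0
  s = 0
  (k (s) (w) (s)) = k(0, 0, 0) = 0
  u = 2
  w = 0
  (p (u) (w)) = p(2, 0) = 3
  (f (k (s) (w) (s)) (p (u) (w))) = f(0, 3) = 2
  (t (f (k (s) (w) (s)) (p (u) (w)))) = t(2,) = 1
  (p (p (p (p (u) (w)) (t (s))) (t (f (w) (u)))) (t (f (k (s) (w) (s)) (p (u) (w))))) = p(3, 1) = 1
  (f (t (f (w) (u))) (p (p (p (p (u) (w)) (t (s))) (t (f (w) (u)))) (t (f (k (s) (w) (s)) (p (u) (w)))))) = f(0, 1) = 2

value = 2


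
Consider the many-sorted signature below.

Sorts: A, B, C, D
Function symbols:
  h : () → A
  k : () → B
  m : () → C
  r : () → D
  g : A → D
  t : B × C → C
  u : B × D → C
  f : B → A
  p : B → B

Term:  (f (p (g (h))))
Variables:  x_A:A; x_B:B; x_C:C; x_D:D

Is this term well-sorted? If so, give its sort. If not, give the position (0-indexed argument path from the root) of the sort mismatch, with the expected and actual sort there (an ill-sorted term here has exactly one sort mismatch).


      (h) : A
    (g (h)) : D
  (p (g (h))) : ✗ arg 0 at [0, 0] has sort D, expected B

ill-sorted at position [0, 0]: expected B, got D


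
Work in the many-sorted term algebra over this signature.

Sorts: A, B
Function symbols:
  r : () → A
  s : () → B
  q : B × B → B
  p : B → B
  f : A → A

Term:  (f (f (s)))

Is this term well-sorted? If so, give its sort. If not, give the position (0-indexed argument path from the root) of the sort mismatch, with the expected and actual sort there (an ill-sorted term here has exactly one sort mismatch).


    (s) : B
  (f (s)) : ✗ arg 0 at [0, 0] has sort B, expected A

ill-sorted at position [0, 0]: expected A, got B


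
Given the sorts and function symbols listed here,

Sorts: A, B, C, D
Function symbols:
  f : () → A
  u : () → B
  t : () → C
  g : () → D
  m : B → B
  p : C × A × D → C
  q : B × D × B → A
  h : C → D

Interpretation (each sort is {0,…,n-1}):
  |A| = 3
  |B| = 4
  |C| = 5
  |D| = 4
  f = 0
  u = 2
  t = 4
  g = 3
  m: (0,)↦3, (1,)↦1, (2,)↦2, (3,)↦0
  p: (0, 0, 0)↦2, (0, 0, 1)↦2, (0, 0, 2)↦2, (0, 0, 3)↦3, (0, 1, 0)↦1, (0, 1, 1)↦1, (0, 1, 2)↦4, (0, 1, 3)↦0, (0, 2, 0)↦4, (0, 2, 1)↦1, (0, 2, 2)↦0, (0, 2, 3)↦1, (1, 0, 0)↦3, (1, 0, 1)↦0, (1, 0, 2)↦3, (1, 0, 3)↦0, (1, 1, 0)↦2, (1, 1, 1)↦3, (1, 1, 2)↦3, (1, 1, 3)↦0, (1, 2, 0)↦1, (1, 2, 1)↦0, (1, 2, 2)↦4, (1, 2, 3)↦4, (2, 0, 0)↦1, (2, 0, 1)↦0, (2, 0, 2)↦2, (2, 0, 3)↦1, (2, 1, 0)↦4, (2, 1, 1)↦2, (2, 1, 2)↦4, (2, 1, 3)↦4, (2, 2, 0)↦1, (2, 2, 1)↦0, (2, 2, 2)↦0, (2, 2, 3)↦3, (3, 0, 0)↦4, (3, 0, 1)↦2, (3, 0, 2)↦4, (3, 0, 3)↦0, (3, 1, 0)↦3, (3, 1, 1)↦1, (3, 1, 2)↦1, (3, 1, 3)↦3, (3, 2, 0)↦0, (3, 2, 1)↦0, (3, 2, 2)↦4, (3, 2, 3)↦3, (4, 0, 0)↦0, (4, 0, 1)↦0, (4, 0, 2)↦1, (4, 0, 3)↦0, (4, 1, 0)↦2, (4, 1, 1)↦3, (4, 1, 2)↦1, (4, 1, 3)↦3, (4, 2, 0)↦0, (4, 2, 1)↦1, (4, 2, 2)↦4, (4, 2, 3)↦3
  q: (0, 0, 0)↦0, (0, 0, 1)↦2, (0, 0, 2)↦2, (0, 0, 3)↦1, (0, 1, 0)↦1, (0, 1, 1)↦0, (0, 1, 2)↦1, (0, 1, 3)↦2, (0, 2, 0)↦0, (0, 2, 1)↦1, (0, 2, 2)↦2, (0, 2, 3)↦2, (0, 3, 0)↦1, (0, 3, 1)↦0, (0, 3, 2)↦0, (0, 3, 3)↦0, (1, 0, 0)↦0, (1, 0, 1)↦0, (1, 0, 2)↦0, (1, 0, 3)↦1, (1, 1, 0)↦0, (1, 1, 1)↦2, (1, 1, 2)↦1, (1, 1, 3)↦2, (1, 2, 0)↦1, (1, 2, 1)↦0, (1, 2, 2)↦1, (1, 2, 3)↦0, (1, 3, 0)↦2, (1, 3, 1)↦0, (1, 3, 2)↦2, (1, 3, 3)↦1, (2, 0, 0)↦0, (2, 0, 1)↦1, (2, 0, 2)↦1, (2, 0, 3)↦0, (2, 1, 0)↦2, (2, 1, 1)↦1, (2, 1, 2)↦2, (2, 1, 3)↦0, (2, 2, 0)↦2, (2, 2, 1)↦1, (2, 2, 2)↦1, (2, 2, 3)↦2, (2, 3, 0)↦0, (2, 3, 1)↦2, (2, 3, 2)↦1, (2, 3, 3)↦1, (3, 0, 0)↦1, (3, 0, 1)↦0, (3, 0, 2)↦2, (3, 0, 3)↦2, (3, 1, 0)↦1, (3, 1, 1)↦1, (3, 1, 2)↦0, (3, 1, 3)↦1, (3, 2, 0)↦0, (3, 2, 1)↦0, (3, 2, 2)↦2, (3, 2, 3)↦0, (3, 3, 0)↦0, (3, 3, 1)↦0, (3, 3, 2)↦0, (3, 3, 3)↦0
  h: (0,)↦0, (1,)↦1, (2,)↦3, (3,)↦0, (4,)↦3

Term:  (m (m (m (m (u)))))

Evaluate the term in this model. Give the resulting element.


  u = 2
  (m (u)) = m(2,) = 2
  (m (m (u))) = m(2,) = 2
  (m (m (m (u)))) = m(2,) = 2
  (m (m (m (m (u))))) = m(2,) = 2

value = 2


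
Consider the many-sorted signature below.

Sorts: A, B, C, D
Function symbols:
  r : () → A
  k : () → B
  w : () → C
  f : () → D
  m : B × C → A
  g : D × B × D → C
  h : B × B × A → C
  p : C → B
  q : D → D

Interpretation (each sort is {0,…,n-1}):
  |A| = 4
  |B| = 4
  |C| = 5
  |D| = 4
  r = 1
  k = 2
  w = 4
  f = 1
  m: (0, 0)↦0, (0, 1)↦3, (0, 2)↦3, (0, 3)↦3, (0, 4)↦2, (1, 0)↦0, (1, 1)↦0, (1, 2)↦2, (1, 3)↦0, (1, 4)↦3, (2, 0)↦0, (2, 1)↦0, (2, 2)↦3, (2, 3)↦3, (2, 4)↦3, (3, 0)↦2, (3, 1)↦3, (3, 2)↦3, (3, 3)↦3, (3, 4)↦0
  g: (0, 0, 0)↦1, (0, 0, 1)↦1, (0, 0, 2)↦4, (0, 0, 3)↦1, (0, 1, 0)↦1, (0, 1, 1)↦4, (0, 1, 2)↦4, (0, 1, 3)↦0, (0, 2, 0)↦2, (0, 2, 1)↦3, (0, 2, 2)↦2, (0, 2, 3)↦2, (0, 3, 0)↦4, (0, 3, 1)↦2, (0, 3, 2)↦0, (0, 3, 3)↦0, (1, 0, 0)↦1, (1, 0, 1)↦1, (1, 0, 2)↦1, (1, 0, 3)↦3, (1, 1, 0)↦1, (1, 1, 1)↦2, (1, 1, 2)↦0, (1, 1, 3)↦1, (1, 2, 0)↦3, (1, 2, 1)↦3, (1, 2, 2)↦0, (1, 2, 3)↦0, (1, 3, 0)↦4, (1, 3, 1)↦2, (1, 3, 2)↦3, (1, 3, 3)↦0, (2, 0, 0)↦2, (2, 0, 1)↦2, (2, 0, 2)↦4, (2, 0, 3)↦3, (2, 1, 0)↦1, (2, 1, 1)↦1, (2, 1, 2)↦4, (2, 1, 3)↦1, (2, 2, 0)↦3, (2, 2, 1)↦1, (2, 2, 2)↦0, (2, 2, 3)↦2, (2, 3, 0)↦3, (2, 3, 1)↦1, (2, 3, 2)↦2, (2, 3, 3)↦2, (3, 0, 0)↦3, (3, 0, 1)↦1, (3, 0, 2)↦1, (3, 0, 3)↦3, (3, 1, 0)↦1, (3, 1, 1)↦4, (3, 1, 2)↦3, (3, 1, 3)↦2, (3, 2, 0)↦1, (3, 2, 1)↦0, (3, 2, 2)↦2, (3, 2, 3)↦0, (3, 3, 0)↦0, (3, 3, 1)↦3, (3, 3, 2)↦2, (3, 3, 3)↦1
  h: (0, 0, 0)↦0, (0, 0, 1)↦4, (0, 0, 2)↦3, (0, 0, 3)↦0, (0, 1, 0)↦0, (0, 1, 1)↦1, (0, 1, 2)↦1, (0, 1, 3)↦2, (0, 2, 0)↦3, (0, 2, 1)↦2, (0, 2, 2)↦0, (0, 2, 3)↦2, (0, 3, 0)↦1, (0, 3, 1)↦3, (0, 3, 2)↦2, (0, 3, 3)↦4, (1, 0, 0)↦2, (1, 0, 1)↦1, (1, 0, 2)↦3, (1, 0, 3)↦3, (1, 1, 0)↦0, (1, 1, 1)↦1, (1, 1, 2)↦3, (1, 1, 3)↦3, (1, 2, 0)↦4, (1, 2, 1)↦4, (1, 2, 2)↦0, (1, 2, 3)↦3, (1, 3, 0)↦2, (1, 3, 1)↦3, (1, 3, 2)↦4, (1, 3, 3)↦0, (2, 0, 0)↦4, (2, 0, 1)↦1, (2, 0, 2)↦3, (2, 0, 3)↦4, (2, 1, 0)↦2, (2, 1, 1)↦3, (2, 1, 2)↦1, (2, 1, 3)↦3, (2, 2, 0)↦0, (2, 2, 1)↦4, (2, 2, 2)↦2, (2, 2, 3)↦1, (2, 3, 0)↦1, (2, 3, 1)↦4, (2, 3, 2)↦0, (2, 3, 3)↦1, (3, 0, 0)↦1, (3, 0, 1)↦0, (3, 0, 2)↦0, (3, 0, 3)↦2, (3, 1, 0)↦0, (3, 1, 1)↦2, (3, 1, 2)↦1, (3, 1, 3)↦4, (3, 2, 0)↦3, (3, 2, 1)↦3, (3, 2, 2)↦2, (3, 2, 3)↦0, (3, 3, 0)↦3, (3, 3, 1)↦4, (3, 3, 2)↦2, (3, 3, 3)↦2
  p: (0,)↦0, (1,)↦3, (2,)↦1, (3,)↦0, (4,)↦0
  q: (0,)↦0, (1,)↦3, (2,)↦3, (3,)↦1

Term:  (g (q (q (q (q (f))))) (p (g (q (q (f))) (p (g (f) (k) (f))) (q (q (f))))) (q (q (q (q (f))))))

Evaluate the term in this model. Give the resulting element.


  f = 1
  (q (f)) = q(1,) = 3
  (q (q (f))) = q(3,) = 1
  (q (q (q (f)))) = q(1,) = 3
  (q (q (q (q (f))))) = q(3,) = 1
  f = 1
  (q (f)) = q(1,) = 3
  (q (q (f))) = q(3,) = 1
  f = 1
  k = 2
  f = 1
  (g (f) (k) (f)) = g(1, 2, 1) = 3
  (p (g (f) (k) (f))) = p(3,) = 0
  f = 1
  (q (f)) = q(1,) = 3
  (q (q (f))) = q(3,) = 1
  (g (q (q (f))) (p (g (f) (k) (f))) (q (q (f)))) = g(1, 0, 1) = 1
  (p (g (q (q (f))) (p (g (f) (k) (f))) (q (q (f))))) = p(1,) = 3
  f = 1
  (q (f)) = q(1,) = 3
  (q (q (f))) = q(3,) = 1
  (q (q (q (f)))) = q(1,) = 3
  (q (q (q (q (f))))) = q(3,) = 1
  (g (q (q (q (q (f))))) (p (g (q (q (f))) (p (g (f) (k) (f))) (q (q (f))))) (q (q (q (q (f)))))) = g(1, 3, 1) = 2

value = 2


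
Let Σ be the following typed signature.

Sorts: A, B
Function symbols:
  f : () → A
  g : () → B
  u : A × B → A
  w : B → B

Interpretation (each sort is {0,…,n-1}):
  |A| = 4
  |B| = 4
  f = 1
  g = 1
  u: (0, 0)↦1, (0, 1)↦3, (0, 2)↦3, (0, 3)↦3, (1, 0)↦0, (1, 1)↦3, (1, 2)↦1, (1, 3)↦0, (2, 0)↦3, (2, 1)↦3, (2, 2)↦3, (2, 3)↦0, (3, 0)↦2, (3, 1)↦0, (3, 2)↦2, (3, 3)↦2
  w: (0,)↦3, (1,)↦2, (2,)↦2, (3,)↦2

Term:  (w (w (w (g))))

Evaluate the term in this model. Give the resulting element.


value = 2

  g = 1
  (w (g)) = w(1,) = 2
  (w (w (g))) = w(2,) = 2
  (w (w (w (g)))) = w(2,) = 2


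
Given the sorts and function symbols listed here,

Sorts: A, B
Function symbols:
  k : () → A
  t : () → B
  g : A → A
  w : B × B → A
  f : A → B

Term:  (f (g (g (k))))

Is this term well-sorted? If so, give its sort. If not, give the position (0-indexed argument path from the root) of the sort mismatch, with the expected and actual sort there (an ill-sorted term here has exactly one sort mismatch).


      (k) : A
    (g (k)) : A
  (g (g (k))) : A
(f (g (g (k)))) : B

well-sorted; sort = B


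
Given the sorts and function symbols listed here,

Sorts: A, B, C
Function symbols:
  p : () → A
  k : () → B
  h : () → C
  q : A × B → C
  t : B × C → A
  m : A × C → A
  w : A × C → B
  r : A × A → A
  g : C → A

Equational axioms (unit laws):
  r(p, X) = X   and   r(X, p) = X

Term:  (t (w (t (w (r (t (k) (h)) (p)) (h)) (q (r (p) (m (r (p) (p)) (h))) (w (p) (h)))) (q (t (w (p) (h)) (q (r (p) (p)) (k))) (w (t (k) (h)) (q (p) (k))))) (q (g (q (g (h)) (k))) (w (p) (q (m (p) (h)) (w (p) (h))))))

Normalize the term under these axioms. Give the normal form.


1. (t (w (t (w (r (t (k) (h)) (p)) (h)) (q (r (p) (m (r (p) (p)) (h))) (w (p) (h)))) (q (t (w (p) (h)) (q (r (p) (p)) (k))) (w (t (k) (h)) (q (p) (k))))) (q (g (q (g (h)) (k))) (w (p) (q (m (p) (h)) (w (p) (h))))))  →  (t (w (t (w (t (k) (h)) (h)) (q (r (p) (m (r (p) (p)) (h))) (w (p) (h)))) (q (t (w (p) (h)) (q (r (p) (p)) (k))) (w (t (k) (h)) (q (p) (k))))) (q (g (q (g (h)) (k))) (w (p) (q (m (p) (h)) (w (p) (h))))))
2. (t (w (t (w (t (k) (h)) (h)) (q (r (p) (m (r (p) (p)) (h))) (w (p) (h)))) (q (t (w (p) (h)) (q (r (p) (p)) (k))) (w (t (k) (h)) (q (p) (k))))) (q (g (q (g (h)) (k))) (w (p) (q (m (p) (h)) (w (p) (h))))))  →  (t (w (t (w (t (k) (h)) (h)) (q (m (r (p) (p)) (h)) (w (p) (h)))) (q (t (w (p) (h)) (q (r (p) (p)) (k))) (w (t (k) (h)) (q (p) (k))))) (q (g (q (g (h)) (k))) (w (p) (q (m (p) (h)) (w (p) (h))))))
3. (t (w (t (w (t (k) (h)) (h)) (q (m (r (p) (p)) (h)) (w (p) (h)))) (q (t (w (p) (h)) (q (r (p) (p)) (k))) (w (t (k) (h)) (q (p) (k))))) (q (g (q (g (h)) (k))) (w (p) (q (m (p) (h)) (w (p) (h))))))  →  (t (w (t (w (t (k) (h)) (h)) (q (m (p) (h)) (w (p) (h)))) (q (t (w (p) (h)) (q (r (p) (p)) (k))) (w (t (k) (h)) (q (p) (k))))) (q (g (q (g (h)) (k))) (w (p) (q (m (p) (h)) (w (p) (h))))))
4. (t (w (t (w (t (k) (h)) (h)) (q (m (p) (h)) (w (p) (h)))) (q (t (w (p) (h)) (q (r (p) (p)) (k))) (w (t (k) (h)) (q (p) (k))))) (q (g (q (g (h)) (k))) (w (p) (q (m (p) (h)) (w (p) (h))))))  →  (t (w (t (w (t (k) (h)) (h)) (q (m (p) (h)) (w (p) (h)))) (q (t (w (p) (h)) (q (p) (k))) (w (t (k) (h)) (q (p) (k))))) (q (g (q (g (h)) (k))) (w (p) (q (m (p) (h)) (w (p) (h))))))

normal form = (t (w (t (w (t (k) (h)) (h)) (q (m (p) (h)) (w (p) (h)))) (q (t (w (p) (h)) (q (p) (k))) (w (t (k) (h)) (q (p) (k))))) (q (g (q (g (h)) (k))) (w (p) (q (m (p) (h)) (w (p) (h))))))


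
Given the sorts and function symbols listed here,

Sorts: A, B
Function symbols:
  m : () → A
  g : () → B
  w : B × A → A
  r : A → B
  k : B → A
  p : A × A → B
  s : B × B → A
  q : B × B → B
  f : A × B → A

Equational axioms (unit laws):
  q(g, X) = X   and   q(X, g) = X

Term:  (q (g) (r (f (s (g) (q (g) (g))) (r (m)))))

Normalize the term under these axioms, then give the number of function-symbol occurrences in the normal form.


size = 7

1. (q (g) (r (f (s (g) (q (g) (g))) (r (m)))))  →  (r (f (s (g) (q (g) (g))) (r (m))))
2. (r (f (s (g) (q (g) (g))) (r (m))))  →  (r (f (s (g) (g)) (r (m))))
normal form: (r (f (s (g) (g)) (r (m))))


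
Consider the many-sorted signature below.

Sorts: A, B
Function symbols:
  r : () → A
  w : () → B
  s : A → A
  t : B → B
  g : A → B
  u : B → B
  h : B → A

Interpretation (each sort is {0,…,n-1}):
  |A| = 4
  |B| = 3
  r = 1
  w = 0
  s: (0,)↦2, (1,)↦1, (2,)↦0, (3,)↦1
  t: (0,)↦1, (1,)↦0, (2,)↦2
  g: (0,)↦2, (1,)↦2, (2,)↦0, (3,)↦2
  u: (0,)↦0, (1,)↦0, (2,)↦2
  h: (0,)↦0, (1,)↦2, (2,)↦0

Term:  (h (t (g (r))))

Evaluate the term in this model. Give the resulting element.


value = 0

  r = 1
  (g (r)) = g(1,) = 2
  (t (g (r))) = t(2,) = 2
  (h (t (g (r)))) = h(2,) = 0


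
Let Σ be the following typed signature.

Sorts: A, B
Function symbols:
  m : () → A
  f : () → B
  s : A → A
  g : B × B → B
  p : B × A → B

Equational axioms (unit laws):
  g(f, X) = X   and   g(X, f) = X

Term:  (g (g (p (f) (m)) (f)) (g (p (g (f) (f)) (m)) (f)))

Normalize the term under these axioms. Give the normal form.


1. (g (g (p (f) (m)) (f)) (g (p (g (f) (f)) (m)) (f)))  →  (g (p (f) (m)) (g (p (g (f) (f)) (m)) (f)))
2. (g (p (f) (m)) (g (p (g (f) (f)) (m)) (f)))  →  (g (p (f) (m)) (p (g (f) (f)) (m)))
3. (g (p (f) (m)) (p (g (f) (f)) (m)))  →  (g (p (f) (m)) (p (f) (m)))

normal form = (g (p (f) (m)) (p (f) (m)))


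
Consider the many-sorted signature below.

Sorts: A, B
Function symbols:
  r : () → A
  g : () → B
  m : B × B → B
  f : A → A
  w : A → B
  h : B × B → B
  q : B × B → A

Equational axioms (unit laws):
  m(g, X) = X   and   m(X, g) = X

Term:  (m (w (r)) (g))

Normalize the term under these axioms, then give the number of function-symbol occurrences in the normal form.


1. (m (w (r)) (g))  →  (w (r))
normal form: (w (r))

size = 2


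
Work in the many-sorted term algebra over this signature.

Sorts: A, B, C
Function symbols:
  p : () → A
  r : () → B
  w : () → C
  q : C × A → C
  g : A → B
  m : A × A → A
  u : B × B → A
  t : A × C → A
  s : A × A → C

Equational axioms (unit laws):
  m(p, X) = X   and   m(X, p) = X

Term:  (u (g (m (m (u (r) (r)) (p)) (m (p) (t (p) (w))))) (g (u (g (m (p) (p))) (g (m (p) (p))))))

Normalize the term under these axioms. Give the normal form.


1. (u (g (m (m (u (r) (r)) (p)) (m (p) (t (p) (w))))) (g (u (g (m (p) (p))) (g (m (p) (p))))))  →  (u (g (m (u (r) (r)) (m (p) (t (p) (w))))) (g (u (g (m (p) (p))) (g (m (p) (p))))))
2. (u (g (m (u (r) (r)) (m (p) (t (p) (w))))) (g (u (g (m (p) (p))) (g (m (p) (p))))))  →  (u (g (m (u (r) (r)) (t (p) (w)))) (g (u (g (m (p) (p))) (g (m (p) (p))))))
3. (u (g (m (u (r) (r)) (t (p) (w)))) (g (u (g (m (p) (p))) (g (m (p) (p))))))  →  (u (g (m (u (r) (r)) (t (p) (w)))) (g (u (g (p)) (g (m (p) (p))))))
4. (u (g (m (u (r) (r)) (t (p) (w)))) (g (u (g (p)) (g (m (p) (p))))))  →  (u (g (m (u (r) (r)) (t (p) (w)))) (g (u (g (p)) (g (p)))))

normal form = (u (g (m (u (r) (r)) (t (p) (w)))) (g (u (g (p)) (g (p)))))


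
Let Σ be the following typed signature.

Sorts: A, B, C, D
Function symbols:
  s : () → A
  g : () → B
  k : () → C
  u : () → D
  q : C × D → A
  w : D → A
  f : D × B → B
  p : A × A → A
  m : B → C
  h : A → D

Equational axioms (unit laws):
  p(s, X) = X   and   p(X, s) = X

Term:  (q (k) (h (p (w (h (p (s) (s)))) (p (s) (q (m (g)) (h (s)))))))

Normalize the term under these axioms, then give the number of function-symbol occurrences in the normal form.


1. (q (k) (h (p (w (h (p (s) (s)))) (p (s) (q (m (g)) (h (s)))))))  →  (q (k) (h (p (w (h (s))) (p (s) (q (m (g)) (h (s)))))))
2. (q (k) (h (p (w (h (s))) (p (s) (q (m (g)) (h (s)))))))  →  (q (k) (h (p (w (h (s))) (q (m (g)) (h (s))))))
normal form: (q (k) (h (p (w (h (s))) (q (m (g)) (h (s))))))

size = 12


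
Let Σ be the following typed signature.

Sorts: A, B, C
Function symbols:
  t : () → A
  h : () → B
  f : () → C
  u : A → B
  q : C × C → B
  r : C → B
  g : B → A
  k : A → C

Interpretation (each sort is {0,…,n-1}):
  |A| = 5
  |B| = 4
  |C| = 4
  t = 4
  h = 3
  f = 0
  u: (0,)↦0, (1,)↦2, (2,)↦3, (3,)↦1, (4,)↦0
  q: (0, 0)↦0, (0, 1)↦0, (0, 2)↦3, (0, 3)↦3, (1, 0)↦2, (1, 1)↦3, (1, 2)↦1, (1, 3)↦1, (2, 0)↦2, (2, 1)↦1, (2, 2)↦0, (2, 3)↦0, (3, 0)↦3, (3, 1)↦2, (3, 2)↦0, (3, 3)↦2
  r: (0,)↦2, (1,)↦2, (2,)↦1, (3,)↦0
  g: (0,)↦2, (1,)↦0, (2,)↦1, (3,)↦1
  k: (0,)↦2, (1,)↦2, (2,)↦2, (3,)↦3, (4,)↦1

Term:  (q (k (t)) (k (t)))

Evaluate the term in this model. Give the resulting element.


value = 3

  t = 4
  (k (t)) = k(4,) = 1
  t = 4
  (k (t)) = k(4,) = 1
  (q (k (t)) (k (t))) = q(1, 1) = 3


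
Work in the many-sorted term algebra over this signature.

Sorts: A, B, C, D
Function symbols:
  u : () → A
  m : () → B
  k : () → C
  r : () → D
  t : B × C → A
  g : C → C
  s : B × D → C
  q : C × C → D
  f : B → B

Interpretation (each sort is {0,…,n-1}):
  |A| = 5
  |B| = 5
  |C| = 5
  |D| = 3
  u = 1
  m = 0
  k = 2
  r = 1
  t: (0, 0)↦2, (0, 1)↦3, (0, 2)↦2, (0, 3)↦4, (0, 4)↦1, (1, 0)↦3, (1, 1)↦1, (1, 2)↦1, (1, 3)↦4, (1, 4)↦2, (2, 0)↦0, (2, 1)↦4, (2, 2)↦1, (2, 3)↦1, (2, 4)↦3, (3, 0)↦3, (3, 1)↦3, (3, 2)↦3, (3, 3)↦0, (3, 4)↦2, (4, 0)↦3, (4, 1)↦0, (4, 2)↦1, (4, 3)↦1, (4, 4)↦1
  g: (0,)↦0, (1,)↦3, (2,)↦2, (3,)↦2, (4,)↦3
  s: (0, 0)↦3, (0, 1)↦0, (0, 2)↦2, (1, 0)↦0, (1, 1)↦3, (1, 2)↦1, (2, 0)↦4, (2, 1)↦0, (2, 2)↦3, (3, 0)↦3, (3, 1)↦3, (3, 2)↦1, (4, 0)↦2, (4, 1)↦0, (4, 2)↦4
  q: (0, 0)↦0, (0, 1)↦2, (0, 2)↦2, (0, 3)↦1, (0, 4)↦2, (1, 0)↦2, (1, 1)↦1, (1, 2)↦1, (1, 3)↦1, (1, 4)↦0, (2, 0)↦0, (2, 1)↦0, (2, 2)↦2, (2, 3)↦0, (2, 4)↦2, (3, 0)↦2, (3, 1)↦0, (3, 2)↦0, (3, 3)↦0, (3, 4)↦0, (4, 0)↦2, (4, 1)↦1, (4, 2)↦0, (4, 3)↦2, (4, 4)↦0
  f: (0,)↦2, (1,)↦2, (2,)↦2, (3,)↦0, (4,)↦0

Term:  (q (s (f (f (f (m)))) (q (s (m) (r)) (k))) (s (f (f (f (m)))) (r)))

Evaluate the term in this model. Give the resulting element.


value = 2

  m = 0
  (f (m)) = f(0,) = 2
  (f (f (m))) = f(2,) = 2
  (f (f (f (m)))) = f(2,) = 2
  m = 0
  r = 1
  (s (m) (r)) = s(0, 1) = 0
  k = 2
  (q (s (m) (r)) (k)) = q(0, 2) = 2
  (s (f (f (f (m)))) (q (s (m) (r)) (k))) = s(2, 2) = 3
  m = 0
  (f (m)) = f(0,) = 2
  (f (f (m))) = f(2,) = 2
  (f (f (f (m)))) = f(2,) = 2
  r = 1
  (s (f (f (f (m)))) (r)) = s(2, 1) = 0
  (q (s (f (f (f (m)))) (q (s (m) (r)) (k))) (s (f (f (f (m)))) (r))) = q(3, 0) = 2


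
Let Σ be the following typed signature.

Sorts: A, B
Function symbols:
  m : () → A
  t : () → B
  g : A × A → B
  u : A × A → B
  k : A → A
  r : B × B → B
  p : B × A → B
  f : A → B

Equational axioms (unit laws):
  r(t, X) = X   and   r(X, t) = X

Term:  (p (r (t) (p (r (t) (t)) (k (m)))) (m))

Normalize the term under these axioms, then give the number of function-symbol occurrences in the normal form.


size = 6

1. (p (r (t) (p (r (t) (t)) (k (m)))) (m))  →  (p (p (r (t) (t)) (k (m))) (m))
2. (p (p (r (t) (t)) (k (m))) (m))  →  (p (p (t) (k (m))) (m))
normal form: (p (p (t) (k (m))) (m))


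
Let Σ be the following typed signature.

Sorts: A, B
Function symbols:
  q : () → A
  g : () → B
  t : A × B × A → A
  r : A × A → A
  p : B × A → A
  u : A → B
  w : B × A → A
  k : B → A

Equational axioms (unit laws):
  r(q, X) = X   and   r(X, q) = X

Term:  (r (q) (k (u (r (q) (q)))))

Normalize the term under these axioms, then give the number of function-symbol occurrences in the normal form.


size = 3

1. (r (q) (k (u (r (q) (q)))))  →  (k (u (r (q) (q))))
2. (k (u (r (q) (q))))  →  (k (u (q)))
normal form: (k (u (q)))


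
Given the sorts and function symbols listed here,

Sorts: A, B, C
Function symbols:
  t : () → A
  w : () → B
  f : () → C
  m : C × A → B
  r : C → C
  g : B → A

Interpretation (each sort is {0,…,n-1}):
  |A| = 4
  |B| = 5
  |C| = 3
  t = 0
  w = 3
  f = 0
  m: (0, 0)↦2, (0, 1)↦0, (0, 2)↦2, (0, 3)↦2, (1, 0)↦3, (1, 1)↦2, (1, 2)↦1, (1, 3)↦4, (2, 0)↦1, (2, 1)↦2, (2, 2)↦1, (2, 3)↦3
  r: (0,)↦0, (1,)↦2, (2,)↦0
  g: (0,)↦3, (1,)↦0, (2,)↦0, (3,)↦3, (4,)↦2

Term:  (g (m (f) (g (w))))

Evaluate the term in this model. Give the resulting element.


  f = 0
  w = 3
  (g (w)) = g(3,) = 3
  (m (f) (g (w))) = m(0, 3) = 2
  (g (m (f) (g (w)))) = g(2,) = 0

value = 0


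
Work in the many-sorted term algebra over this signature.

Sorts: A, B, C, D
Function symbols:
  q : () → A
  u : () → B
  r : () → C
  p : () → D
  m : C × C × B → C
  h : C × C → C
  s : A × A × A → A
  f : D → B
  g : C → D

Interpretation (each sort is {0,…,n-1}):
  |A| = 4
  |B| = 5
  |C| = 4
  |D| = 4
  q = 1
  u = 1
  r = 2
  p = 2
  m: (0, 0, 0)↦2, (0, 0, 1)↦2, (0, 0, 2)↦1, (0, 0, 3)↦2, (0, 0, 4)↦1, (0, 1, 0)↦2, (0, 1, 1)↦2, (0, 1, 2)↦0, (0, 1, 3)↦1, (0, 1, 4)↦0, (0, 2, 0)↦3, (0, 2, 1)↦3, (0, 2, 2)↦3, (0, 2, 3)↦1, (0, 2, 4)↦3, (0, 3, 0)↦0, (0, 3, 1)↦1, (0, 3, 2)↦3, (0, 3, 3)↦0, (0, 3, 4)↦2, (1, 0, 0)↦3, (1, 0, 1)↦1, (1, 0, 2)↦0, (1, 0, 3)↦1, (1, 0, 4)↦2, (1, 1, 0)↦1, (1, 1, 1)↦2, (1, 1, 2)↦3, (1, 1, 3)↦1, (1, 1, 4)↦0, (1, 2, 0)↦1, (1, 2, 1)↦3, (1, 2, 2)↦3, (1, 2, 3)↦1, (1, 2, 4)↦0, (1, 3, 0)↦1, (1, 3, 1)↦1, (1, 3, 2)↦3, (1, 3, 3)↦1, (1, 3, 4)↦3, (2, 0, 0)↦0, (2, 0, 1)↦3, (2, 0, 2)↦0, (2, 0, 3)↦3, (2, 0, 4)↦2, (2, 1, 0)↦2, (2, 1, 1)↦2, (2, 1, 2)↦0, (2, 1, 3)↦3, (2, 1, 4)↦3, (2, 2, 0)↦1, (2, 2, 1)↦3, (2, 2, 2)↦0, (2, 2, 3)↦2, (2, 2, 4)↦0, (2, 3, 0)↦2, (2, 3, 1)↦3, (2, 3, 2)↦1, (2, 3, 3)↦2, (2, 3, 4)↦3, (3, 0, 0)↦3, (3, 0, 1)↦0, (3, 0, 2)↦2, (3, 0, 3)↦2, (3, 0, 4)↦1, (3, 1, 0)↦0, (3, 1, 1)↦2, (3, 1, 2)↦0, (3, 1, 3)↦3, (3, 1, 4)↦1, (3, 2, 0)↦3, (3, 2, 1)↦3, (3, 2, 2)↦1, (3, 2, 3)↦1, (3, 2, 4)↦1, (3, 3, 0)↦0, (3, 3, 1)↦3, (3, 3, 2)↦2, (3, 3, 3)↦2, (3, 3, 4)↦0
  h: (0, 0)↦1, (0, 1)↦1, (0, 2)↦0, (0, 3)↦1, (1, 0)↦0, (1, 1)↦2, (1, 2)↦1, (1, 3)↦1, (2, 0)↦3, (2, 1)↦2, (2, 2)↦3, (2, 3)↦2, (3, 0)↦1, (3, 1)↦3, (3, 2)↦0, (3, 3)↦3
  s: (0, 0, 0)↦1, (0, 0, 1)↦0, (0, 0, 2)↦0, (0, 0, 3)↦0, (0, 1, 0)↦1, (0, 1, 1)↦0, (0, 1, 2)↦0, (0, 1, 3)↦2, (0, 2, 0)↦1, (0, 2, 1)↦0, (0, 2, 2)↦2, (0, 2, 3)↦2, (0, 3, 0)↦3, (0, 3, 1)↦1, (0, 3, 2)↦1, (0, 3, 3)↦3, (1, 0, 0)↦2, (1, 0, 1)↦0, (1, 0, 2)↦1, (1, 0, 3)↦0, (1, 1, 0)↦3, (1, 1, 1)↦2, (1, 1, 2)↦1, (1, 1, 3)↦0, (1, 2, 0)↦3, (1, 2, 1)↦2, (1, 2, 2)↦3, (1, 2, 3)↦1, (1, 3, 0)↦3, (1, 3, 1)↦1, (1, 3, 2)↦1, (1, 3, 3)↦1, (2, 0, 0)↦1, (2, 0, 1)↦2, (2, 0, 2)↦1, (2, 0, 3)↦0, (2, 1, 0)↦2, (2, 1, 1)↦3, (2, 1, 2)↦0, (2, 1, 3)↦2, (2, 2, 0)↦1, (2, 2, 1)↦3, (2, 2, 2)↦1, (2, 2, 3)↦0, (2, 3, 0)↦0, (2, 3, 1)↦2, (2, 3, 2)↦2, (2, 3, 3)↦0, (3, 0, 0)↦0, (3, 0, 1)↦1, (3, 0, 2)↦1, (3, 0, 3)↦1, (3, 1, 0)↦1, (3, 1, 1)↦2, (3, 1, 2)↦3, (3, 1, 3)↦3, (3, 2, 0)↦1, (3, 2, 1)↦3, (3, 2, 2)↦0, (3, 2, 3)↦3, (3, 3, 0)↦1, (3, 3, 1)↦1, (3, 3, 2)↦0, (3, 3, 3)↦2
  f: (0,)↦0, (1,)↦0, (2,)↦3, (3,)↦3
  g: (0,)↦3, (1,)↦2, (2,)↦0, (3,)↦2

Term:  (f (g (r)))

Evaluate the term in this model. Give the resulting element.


  r = 2
  (g (r)) = g(2,) = 0
  (f (g (r))) = f(0,) = 0

value = 0


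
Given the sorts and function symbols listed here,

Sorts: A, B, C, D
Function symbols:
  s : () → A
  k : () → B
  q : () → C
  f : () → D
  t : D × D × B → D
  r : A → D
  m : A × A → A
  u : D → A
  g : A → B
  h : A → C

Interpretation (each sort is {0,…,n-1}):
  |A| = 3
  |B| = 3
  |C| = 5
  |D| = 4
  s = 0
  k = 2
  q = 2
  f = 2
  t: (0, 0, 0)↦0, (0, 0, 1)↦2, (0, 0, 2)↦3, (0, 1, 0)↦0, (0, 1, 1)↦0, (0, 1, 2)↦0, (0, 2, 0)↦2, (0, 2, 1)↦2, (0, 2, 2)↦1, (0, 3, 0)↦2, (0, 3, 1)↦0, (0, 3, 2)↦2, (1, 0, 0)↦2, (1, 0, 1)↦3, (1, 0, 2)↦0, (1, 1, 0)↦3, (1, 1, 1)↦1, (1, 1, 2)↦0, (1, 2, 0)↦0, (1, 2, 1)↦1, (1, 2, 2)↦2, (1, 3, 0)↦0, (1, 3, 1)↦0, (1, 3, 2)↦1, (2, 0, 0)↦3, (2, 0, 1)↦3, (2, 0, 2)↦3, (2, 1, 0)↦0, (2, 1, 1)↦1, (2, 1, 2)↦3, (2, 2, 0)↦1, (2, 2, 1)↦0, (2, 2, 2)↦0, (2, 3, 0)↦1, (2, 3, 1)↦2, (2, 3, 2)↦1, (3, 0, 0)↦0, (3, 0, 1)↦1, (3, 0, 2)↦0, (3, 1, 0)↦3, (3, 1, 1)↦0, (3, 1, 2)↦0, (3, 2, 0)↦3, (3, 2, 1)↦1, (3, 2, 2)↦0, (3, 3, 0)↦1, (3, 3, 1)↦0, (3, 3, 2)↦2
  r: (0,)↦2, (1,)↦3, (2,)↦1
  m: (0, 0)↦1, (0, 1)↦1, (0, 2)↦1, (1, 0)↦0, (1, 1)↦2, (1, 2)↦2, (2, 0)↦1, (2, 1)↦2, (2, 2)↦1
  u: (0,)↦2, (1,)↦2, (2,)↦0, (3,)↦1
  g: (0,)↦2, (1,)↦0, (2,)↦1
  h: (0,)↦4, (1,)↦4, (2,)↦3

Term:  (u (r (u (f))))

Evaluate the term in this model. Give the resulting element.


value = 0

  f = 2
  (u (f)) = u(2,) = 0
  (r (u (f))) = r(0,) = 2
  (u (r (u (f)))) = u(2,) = 0


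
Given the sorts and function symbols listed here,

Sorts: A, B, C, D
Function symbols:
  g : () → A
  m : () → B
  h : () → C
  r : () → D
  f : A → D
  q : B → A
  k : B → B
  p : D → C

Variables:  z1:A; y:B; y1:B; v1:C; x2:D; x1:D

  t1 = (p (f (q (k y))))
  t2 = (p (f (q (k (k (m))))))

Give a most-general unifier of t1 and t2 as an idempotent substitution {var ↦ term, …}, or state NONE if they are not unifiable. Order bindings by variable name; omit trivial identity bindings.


{y ↦ (k (m))}


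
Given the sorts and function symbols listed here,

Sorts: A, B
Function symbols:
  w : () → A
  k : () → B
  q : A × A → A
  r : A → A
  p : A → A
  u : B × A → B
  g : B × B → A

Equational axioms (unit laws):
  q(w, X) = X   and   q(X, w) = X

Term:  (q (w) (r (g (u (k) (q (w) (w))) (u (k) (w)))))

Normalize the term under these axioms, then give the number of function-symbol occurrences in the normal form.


1. (q (w) (r (g (u (k) (q (w) (w))) (u (k) (w)))))  →  (r (g (u (k) (q (w) (w))) (u (k) (w))))
2. (r (g (u (k) (q (w) (w))) (u (k) (w))))  →  (r (g (u (k) (w)) (u (k) (w))))
normal form: (r (g (u (k) (w)) (u (k) (w))))

size = 8


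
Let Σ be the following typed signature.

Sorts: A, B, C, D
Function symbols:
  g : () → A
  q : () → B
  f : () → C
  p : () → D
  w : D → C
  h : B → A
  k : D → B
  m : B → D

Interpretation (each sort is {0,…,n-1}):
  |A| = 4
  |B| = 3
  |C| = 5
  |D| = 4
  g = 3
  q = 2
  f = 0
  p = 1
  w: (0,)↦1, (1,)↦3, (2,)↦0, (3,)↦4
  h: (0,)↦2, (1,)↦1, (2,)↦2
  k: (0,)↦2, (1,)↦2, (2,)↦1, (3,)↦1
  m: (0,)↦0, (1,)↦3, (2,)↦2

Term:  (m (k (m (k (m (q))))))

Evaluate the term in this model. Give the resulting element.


  q = 2
  (m (q)) = m(2,) = 2
  (k (m (q))) = k(2,) = 1
  (m (k (m (q)))) = m(1,) = 3
  (k (m (k (m (q))))) = k(3,) = 1
  (m (k (m (k (m (q)))))) = m(1,) = 3

value = 3


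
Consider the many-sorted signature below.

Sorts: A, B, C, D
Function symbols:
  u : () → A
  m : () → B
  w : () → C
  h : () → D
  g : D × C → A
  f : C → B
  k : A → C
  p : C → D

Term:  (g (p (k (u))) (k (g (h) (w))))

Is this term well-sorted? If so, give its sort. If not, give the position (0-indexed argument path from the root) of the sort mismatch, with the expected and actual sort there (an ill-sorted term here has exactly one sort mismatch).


well-sorted; sort = A

      (u) : A
    (k (u)) : C
  (p (k (u))) : D
      (h) : D
      (w) : C
    (g (h) (w)) : A
  (k (g (h) (w))) : C
(g (p (k (u))) (k (g (h) (w)))) : A


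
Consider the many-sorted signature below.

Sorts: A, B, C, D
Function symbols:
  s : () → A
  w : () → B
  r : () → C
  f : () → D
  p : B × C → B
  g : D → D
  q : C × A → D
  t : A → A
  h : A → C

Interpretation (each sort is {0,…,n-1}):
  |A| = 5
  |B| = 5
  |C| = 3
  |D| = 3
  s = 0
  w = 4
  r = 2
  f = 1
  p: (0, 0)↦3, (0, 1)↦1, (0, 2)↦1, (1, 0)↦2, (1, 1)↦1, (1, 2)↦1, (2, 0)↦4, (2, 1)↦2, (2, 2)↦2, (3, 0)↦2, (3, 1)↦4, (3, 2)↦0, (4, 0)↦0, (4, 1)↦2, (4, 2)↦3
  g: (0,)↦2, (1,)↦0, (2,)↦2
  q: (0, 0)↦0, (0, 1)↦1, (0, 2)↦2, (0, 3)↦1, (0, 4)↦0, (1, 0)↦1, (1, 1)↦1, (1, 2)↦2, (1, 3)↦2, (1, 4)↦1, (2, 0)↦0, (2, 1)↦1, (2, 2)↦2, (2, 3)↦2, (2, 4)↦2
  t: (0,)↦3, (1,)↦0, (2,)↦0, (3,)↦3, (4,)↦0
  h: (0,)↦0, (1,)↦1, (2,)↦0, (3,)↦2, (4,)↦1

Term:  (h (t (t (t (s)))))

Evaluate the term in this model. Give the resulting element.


  s = 0
  (t (s)) = t(0,) = 3
  (t (t (s))) = t(3,) = 3
  (t (t (t (s)))) = t(3,) = 3
  (h (t (t (t (s))))) = h(3,) = 2

value = 2


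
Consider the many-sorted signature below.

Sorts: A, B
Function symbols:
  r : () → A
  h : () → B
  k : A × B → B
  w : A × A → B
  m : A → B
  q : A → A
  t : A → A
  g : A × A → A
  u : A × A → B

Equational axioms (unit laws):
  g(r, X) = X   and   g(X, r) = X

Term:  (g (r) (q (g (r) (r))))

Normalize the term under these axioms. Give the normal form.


1. (g (r) (q (g (r) (r))))  →  (q (g (r) (r)))
2. (q (g (r) (r)))  →  (q (r))

normal form = (q (r))


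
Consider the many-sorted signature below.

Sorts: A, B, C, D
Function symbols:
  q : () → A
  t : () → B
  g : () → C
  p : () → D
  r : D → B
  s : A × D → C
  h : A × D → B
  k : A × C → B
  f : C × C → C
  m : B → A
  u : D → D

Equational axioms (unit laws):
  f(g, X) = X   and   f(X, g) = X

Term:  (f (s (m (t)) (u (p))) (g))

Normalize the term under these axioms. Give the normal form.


normal form = (s (m (t)) (u (p)))

1. (f (s (m (t)) (u (p))) (g))  →  (s (m (t)) (u (p)))


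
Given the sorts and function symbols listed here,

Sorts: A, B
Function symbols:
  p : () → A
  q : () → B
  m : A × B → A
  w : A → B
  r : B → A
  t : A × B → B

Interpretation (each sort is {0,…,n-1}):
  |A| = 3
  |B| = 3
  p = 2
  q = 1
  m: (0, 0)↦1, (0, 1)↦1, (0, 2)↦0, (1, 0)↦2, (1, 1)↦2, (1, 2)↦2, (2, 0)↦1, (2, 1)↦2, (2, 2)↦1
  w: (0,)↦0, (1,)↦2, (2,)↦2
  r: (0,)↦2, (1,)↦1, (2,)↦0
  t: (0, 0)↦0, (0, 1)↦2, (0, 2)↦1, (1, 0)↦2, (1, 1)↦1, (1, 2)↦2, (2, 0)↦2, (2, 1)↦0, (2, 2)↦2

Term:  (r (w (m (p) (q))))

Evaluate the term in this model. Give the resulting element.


  p = 2
  q = 1
  (m (p) (q)) = m(2, 1) = 2
  (w (m (p) (q))) = w(2,) = 2
  (r (w (m (p) (q)))) = r(2,) = 0

value = 0


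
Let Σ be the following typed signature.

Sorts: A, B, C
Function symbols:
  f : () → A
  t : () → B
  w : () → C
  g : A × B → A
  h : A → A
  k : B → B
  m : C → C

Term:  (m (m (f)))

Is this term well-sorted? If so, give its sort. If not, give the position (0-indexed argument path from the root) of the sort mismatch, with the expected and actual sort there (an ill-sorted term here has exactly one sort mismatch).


ill-sorted at position [0, 0]: expected C, got A

    (f) : A
  (m (f)) : ✗ arg 0 at [0, 0] has sort A, expected C


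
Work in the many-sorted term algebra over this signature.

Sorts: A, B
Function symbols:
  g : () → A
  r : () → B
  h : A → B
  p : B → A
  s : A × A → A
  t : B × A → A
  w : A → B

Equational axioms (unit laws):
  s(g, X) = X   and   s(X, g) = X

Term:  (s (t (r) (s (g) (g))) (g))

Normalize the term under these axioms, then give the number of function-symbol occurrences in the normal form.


size = 3

1. (s (t (r) (s (g) (g))) (g))  →  (t (r) (s (g) (g)))
2. (t (r) (s (g) (g)))  →  (t (r) (g))
normal form: (t (r) (g))


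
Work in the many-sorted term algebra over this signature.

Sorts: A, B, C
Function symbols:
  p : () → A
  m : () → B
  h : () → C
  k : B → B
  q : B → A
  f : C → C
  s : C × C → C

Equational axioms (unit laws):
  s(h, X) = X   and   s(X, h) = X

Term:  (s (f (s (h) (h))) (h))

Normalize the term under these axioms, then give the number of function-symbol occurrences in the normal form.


size = 2

1. (s (f (s (h) (h))) (h))  →  (f (s (h) (h)))
2. (f (s (h) (h)))  →  (f (h))
normal form: (f (h))


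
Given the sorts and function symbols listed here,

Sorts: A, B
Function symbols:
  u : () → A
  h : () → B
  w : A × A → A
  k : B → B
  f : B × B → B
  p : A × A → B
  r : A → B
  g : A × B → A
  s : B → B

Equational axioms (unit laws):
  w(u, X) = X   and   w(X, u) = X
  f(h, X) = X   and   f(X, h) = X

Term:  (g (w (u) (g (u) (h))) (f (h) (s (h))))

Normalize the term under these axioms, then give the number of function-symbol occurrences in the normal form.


1. (g (w (u) (g (u) (h))) (f (h) (s (h))))  →  (g (g (u) (h)) (f (h) (s (h))))
2. (g (g (u) (h)) (f (h) (s (h))))  →  (g (g (u) (h)) (s (h)))
normal form: (g (g (u) (h)) (s (h)))

size = 6


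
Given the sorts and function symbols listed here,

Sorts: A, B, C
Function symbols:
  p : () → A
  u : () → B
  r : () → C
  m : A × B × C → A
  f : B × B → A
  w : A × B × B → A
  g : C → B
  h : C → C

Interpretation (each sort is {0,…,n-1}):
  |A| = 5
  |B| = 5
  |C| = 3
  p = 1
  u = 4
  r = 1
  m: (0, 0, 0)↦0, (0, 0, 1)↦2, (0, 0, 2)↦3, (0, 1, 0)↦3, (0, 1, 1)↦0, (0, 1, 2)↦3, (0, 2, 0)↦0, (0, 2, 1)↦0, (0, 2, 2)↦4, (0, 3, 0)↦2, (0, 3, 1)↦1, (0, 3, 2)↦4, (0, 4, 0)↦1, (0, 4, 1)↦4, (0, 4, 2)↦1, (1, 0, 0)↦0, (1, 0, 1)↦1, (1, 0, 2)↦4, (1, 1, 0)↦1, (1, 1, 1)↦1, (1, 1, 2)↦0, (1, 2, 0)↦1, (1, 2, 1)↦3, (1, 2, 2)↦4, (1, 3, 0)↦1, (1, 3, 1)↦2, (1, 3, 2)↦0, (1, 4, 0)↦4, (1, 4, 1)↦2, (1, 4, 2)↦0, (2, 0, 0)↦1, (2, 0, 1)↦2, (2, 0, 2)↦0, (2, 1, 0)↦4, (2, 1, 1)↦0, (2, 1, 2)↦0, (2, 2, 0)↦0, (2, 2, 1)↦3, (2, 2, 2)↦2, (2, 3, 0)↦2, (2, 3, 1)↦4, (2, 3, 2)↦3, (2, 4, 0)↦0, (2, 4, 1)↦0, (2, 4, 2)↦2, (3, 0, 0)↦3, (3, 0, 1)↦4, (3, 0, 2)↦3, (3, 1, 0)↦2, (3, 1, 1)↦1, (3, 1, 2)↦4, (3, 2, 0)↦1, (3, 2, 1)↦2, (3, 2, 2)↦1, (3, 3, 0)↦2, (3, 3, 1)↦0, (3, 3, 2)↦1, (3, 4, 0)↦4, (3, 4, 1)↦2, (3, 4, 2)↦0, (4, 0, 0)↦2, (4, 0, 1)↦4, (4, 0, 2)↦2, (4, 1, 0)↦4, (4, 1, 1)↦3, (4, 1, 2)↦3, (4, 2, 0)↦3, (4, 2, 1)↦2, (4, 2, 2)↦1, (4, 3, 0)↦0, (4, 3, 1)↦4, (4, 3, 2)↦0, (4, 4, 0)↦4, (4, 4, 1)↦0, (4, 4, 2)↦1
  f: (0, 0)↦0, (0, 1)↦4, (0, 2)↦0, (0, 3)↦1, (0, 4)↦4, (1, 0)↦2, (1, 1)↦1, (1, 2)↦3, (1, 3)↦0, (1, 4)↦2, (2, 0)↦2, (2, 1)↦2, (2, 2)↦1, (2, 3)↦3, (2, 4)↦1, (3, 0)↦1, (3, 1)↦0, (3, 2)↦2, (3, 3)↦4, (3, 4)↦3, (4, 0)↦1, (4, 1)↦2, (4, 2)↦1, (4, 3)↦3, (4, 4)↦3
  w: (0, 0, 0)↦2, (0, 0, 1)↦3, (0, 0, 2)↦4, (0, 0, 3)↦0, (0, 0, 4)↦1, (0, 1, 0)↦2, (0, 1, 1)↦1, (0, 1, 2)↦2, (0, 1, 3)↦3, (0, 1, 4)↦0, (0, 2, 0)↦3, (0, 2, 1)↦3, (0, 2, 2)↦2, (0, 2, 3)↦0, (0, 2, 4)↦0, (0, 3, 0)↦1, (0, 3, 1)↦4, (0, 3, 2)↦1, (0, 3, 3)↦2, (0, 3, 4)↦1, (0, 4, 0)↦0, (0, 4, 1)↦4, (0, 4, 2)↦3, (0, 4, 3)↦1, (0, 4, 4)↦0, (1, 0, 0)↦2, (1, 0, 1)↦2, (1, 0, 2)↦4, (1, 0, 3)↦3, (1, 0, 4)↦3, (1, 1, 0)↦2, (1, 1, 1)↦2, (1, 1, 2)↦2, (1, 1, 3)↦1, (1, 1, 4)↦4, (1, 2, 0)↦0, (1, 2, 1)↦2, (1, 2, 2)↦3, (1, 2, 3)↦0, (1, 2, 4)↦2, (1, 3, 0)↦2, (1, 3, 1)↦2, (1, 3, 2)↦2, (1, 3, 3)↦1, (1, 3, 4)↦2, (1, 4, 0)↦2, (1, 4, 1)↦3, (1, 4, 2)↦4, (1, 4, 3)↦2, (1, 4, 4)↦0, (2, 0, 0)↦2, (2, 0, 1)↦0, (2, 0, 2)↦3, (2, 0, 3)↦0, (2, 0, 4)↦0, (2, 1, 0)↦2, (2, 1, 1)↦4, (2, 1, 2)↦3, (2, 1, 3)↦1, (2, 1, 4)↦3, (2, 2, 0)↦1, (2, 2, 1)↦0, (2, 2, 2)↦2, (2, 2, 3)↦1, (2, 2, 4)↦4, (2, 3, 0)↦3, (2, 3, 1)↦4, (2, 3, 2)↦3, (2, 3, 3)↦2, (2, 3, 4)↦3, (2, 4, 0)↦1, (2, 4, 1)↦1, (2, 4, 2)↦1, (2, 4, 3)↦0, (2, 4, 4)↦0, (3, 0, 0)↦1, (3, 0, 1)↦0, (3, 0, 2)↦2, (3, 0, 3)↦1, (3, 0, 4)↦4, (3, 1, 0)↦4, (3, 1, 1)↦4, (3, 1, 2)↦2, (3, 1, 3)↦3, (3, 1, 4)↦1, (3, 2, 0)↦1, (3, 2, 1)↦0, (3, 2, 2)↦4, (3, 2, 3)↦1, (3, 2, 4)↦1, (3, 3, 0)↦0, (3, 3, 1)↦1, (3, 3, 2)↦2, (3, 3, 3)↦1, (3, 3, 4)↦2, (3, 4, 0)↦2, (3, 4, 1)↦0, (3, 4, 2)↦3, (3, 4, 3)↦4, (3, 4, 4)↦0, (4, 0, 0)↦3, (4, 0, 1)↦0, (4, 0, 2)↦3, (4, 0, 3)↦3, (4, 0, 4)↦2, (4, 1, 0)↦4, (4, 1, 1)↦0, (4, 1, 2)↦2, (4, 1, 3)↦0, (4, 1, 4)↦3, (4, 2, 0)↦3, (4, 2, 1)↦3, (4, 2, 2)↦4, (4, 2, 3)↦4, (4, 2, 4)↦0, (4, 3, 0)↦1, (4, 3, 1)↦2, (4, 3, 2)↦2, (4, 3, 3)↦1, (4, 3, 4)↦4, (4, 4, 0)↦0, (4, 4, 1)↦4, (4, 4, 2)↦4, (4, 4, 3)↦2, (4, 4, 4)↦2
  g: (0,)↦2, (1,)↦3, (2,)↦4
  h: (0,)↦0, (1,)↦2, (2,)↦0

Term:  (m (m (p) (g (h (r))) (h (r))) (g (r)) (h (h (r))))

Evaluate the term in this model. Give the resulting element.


  p = 1
  r = 1
  (h (r)) = h(1,) = 2
  (g (h (r))) = g(2,) = 4
  r = 1
  (h (r)) = h(1,) = 2
  (m (p) (g (h (r))) (h (r))) = m(1, 4, 2) = 0
  r = 1
  (g (r)) = g(1,) = 3
  r = 1
  (h (r)) = h(1,) = 2
  (h (h (r))) = h(2,) = 0
  (m (m (p) (g (h (r))) (h (r))) (g (r)) (h (h (r)))) = m(0, 3, 0) = 2

value = 2
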